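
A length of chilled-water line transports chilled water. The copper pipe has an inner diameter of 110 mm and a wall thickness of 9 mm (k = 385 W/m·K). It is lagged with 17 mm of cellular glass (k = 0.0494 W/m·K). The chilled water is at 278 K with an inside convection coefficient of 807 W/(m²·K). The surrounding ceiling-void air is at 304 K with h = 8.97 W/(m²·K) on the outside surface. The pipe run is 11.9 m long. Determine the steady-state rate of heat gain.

Cylindrical conduction, so R = ln(r₂/r₁)/(2πkL) per layer, in series:
R_inner film = 1/(h_i·2πr₁L) = 1/(807×2π×0.055×11.9) = 3.013×10^-4 K/W
R_copper pipe wall = ln(64/55)/(2π×385×11.9) = 5.265×10^-6 K/W
R_cellular glass = ln(81/64)/(2π×0.0494×11.9) = 0.06378 K/W
R_outer film = 1/(h_o·2πr_oL) = 1/(8.97×2π×0.081×11.9) = 0.01841 K/W
R_total = 0.08249 K/W
Q = ΔT/R_total = 26/0.08249

Q ≈ 315 W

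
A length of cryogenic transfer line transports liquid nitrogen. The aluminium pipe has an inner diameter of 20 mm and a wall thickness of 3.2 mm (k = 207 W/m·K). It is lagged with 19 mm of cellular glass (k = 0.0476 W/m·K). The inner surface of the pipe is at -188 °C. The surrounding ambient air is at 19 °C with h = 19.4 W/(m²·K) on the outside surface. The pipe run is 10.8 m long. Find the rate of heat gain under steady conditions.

Q ≈ 691 W

Per-layer cylindrical resistances, series-summed:
R_aluminium pipe wall = ln(13.2/10)/(2π×207×10.8) = 1.976×10^-5 K/W
R_cellular glass = ln(32.2/13.2)/(2π×0.0476×10.8) = 0.2761 K/W
R_outer film = 1/(h_o·2πr_oL) = 1/(19.4×2π×0.0322×10.8) = 0.02359 K/W
R_total = 0.2997 K/W
Q = ΔT/R_total = 207/0.2997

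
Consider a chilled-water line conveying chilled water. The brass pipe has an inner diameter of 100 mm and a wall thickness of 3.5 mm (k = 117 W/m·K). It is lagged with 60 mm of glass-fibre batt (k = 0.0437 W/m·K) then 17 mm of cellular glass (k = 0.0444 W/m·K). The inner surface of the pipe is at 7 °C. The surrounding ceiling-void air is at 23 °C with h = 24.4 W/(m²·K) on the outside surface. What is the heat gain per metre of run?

q′ ≈ 4.86 W/m

For a radial system each layer contributes R = ln(r_out/r_in)/(2πkL); films add R = 1/(hA).
R_brass pipe wall = ln(53.5/50)/(2π×117×1) = 9.204×10^-5 K/W
R_glass-fibre batt = ln(113.5/53.5)/(2π×0.0437×1) = 2.739 K/W
R_cellular glass = ln(130.5/113.5)/(2π×0.0444×1) = 0.5003 K/W
R_outer film = 1/(h_o·2πr_oL) = 1/(24.4×2π×0.1305×1) = 0.04998 K/W
R_total = 3.29 K/W
Q = ΔT/R_total = 16/3.29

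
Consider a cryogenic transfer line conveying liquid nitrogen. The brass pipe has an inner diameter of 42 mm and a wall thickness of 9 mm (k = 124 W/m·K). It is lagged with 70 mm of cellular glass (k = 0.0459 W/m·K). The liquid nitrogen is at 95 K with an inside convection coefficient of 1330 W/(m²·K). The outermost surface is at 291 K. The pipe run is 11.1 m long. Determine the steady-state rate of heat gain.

Q ≈ 520 W

Treating each annulus and film as a series resistance:
R_inner film = 1/(h_i·2πr₁L) = 1/(1330×2π×0.021×11.1) = 5.134×10^-4 K/W
R_brass pipe wall = ln(30/21)/(2π×124×11.1) = 4.124×10^-5 K/W
R_cellular glass = ln(100/30)/(2π×0.0459×11.1) = 0.3761 K/W
R_total = 0.3767 K/W
Q = ΔT/R_total = 196/0.3767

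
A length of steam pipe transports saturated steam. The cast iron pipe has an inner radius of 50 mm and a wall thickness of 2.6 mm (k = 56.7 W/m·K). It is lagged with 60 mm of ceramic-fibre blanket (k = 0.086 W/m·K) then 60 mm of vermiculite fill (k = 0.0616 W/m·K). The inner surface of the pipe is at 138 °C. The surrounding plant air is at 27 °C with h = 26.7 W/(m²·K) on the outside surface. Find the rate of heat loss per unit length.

q′ ≈ 43.6 W/m

Cylindrical conduction, so R = ln(r₂/r₁)/(2πkL) per layer, in series:
R_cast iron pipe wall = ln(52.6/50)/(2π×56.7×1) = 1.423×10^-4 K/W
R_ceramic-fibre blanket = ln(112.6/52.6)/(2π×0.086×1) = 1.409 K/W
R_vermiculite fill = ln(172.6/112.6)/(2π×0.0616×1) = 1.104 K/W
R_outer film = 1/(h_o·2πr_oL) = 1/(26.7×2π×0.1726×1) = 0.03454 K/W
R_total = 2.547 K/W
Q = ΔT/R_total = 111/2.547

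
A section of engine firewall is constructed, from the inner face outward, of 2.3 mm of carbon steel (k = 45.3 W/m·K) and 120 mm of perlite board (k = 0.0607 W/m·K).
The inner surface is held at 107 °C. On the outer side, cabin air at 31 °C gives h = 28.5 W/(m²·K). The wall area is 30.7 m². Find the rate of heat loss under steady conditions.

Treating each layer as a thermal resistance in series:
R_carbon steel = L/(kA) = 0.0023/(45.3×30.7) = 1.654×10^-6 K/W
R_perlite board = L/(kA) = 0.12/(0.0607×30.7) = 0.0644 K/W
R_outer film = 1/(h_o·A) = 1/(28.5×30.7) = 0.001143 K/W
R_total = 0.06554 K/W
Q = ΔT / R_total = 76 / 0.06554

Q ≈ 1160 W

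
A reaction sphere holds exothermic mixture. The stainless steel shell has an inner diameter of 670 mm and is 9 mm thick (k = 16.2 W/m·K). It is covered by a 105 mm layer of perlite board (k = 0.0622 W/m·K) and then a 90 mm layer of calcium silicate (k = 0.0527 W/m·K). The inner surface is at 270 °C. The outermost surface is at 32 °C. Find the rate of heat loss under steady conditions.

Spherical conduction: R = (1/r_in − 1/r_out)/(4πk) per layer; series-sum.
R_stainless steel shell = (1/0.335 − 1/0.344)/(4π×16.2) = 3.836×10^-4 K/W
R_perlite board = (1/0.344 − 1/0.449)/(4π×0.0622) = 0.8697 K/W
R_calcium silicate = (1/0.449 − 1/0.539)/(4π×0.0527) = 0.5615 K/W
R_total = 1.432 K/W
Q = ΔT/R_total = 238/1.432

Q ≈ 166 W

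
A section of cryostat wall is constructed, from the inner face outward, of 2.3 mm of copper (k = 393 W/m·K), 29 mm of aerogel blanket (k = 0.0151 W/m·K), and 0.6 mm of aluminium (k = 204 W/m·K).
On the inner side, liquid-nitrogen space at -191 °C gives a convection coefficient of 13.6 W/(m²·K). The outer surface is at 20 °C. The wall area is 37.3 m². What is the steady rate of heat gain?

Series thermal resistances:
R_inner film = 1/(h_i·A) = 1/(13.6×37.3) = 0.001971 K/W
R_copper = L/(kA) = 0.0023/(393×37.3) = 1.569×10^-7 K/W
R_aerogel blanket = L/(kA) = 0.029/(0.0151×37.3) = 0.05149 K/W
R_aluminium = L/(kA) = 0.0006/(204×37.3) = 7.885×10^-8 K/W
R_total = 0.05346 K/W
Q = ΔT / R_total = 211 / 0.05346

Q ≈ 3950 W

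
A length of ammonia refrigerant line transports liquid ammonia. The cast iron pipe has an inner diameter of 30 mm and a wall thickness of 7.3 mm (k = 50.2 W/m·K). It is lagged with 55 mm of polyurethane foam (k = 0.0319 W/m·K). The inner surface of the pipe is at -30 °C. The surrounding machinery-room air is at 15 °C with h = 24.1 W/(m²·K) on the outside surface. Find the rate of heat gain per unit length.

q′ ≈ 7.16 W/m

Cylindrical conduction, so R = ln(r₂/r₁)/(2πkL) per layer, in series:
R_cast iron pipe wall = ln(22.3/15)/(2π×50.2×1) = 0.001257 K/W
R_polyurethane foam = ln(77.3/22.3)/(2π×0.0319×1) = 6.202 K/W
R_outer film = 1/(h_o·2πr_oL) = 1/(24.1×2π×0.0773×1) = 0.08543 K/W
R_total = 6.289 K/W
Q = ΔT/R_total = 45/6.289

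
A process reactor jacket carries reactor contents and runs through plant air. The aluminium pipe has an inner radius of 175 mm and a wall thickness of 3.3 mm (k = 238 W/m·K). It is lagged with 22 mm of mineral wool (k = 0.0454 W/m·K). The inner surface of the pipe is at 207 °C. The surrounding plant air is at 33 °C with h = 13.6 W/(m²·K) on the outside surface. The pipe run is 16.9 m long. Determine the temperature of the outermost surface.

For a radial system each layer contributes R = ln(r_out/r_in)/(2πkL); films add R = 1/(hA).
R_aluminium pipe wall = ln(178.3/175)/(2π×238×16.9) = 7.392×10^-7 K/W
R_mineral wool = ln(200.3/178.3)/(2π×0.0454×16.9) = 0.02413 K/W
R_outer film = 1/(h_o·2πr_oL) = 1/(13.6×2π×0.2003×16.9) = 0.003457 K/W
R_total = 0.02759 K/W
Q = ΔT/R_total = 174/0.02759
Q = 6310 W
T_interface = T_inner − Q·ΣR(inner→interface) = 207 − 6310×0.02414

T ≈ 54.8 °C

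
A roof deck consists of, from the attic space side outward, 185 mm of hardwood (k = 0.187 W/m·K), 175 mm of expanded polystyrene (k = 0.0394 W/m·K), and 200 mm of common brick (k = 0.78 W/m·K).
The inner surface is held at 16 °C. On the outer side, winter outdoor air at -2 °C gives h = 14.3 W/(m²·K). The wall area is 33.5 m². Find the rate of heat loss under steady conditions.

Q ≈ 105 W

Using the resistance-network approach (series):
R_hardwood = L/(kA) = 0.185/(0.187×33.5) = 0.02953 K/W
R_expanded polystyrene = L/(kA) = 0.175/(0.0394×33.5) = 0.1326 K/W
R_common brick = L/(kA) = 0.2/(0.78×33.5) = 0.007654 K/W
R_outer film = 1/(h_o·A) = 1/(14.3×33.5) = 0.002087 K/W
R_total = 0.1719 K/W
Q = ΔT / R_total = 18 / 0.1719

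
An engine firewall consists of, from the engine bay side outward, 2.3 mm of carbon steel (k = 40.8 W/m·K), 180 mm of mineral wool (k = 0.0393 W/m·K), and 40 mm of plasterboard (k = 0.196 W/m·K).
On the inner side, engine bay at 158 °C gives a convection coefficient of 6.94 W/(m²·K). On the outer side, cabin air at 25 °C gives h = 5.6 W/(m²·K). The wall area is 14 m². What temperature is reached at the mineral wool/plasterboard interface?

T ≈ 35 °C

Using the resistance-network approach (series):
R_inner film = 1/(h_i·A) = 1/(6.94×14) = 0.01029 K/W
R_carbon steel = L/(kA) = 0.0023/(40.8×14) = 4.027×10^-6 K/W
R_mineral wool = L/(kA) = 0.18/(0.0393×14) = 0.3272 K/W
R_plasterboard = L/(kA) = 0.04/(0.196×14) = 0.01458 K/W
R_outer film = 1/(h_o·A) = 1/(5.6×14) = 0.01276 K/W
R_total = 0.3648 K/W;  Q = ΔT/R_total = 133/0.3648 = 364.6 W
T_interface = T_inner − Q·ΣR(inner→interface) = 158 − 365×0.3375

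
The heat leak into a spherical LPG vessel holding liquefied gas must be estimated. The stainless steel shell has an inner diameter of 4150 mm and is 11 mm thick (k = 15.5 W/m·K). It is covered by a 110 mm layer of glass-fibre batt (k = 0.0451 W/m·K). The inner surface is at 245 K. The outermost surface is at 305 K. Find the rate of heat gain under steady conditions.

Q ≈ 1420 W

Radial (spherical) resistances in series:
R_stainless steel shell = (1/2.075 − 1/2.086)/(4π×15.5) = 1.305×10^-5 K/W
R_glass-fibre batt = (1/2.086 − 1/2.196)/(4π×0.0451) = 0.04237 K/W
R_total = 0.04238 K/W
Q = ΔT/R_total = 60/0.04238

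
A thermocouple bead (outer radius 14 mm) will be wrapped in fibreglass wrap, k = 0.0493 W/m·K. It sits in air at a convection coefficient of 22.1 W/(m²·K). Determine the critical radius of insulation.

r_cr ≈ 4.46 mm

For a sphere r_cr = 2k/h = 2×0.0493/22.1
r_cr = 4.46 mm; since the bare radius (14 mm) is above r_cr, any added insulation will reduce heat loss.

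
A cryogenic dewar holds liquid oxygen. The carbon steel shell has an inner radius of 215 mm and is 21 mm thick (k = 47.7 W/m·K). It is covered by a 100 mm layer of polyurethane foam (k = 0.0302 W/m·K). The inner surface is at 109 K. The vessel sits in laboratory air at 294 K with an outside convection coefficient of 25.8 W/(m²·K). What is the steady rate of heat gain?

Q ≈ 55.2 W

For a spherical shell R = (1/r₁ − 1/r₂)/(4πk); film R = 1/(h·4πr²). In series:
R_carbon steel shell = (1/0.215 − 1/0.236)/(4π×47.7) = 6.905×10^-4 K/W
R_polyurethane foam = (1/0.236 − 1/0.336)/(4π×0.0302) = 3.323 K/W
R_outer film = 1/(h·4πr_o²) = 1/(25.8×4π×0.336²) = 0.02732 K/W
R_total = 3.351 K/W
Q = ΔT/R_total = 185/3.351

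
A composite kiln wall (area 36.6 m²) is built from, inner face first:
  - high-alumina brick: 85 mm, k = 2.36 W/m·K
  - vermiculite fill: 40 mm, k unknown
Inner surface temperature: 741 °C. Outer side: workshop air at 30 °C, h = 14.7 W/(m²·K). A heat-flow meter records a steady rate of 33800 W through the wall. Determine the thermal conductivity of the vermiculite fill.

k ≈ 0.0601 W/(m·K)

Treating each layer as a thermal resistance in series:
R_high-alumina brick = L/(kA) = 0.085/(2.36×36.6) = 9.841×10^-4 K/W
R_outer film = 1/(h_o·A) = 1/(14.7×36.6) = 0.001859 K/W
Sum of known resistances R_other = 0.002843 K/W
Total R = ΔT/Q = 711/33800 = 0.02104 K/W
R_vermiculite fill = R_total − R_other = 0.01819 K/W
k = L/(R·A) = 0.04/(0.01819×36.6)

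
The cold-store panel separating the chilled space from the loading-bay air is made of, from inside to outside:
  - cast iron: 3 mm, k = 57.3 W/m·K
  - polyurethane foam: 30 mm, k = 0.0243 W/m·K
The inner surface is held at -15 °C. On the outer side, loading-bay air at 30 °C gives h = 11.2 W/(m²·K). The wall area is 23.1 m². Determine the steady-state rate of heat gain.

Using the resistance-network approach (series):
R_cast iron = L/(kA) = 0.003/(57.3×23.1) = 2.266×10^-6 K/W
R_polyurethane foam = L/(kA) = 0.03/(0.0243×23.1) = 0.05344 K/W
R_outer film = 1/(h_o·A) = 1/(11.2×23.1) = 0.003865 K/W
R_total = 0.05731 K/W
Q = ΔT / R_total = 45 / 0.05731

Q ≈ 785 W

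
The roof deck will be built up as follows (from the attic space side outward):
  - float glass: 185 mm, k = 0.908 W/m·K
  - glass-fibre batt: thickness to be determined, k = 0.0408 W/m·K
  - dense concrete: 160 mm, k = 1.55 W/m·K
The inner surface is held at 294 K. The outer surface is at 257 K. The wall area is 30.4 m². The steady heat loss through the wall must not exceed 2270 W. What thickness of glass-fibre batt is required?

L ≈ 7.69 mm

Series thermal resistances:
R_float glass = L/(kA) = 0.185/(0.908×30.4) = 0.006702 K/W
R_dense concrete = L/(kA) = 0.16/(1.55×30.4) = 0.003396 K/W
Sum of the known resistances R_other = 0.0101 K/W
Required total resistance R_tot = ΔT/Q_allow = 37/2270 = 0.0163 K/W
R_glass-fibre batt = R_tot − R_other = 0.006202 K/W
L = R·k·A = 0.006202×0.0408×30.4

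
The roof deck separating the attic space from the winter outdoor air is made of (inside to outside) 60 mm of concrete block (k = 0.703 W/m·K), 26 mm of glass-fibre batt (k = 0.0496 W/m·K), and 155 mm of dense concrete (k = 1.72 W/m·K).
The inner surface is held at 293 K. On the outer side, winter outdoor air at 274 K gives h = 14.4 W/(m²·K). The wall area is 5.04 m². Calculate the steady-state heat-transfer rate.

Using the resistance-network approach (series):
R_concrete block = L/(kA) = 0.06/(0.703×5.04) = 0.01693 K/W
R_glass-fibre batt = L/(kA) = 0.026/(0.0496×5.04) = 0.104 K/W
R_dense concrete = L/(kA) = 0.155/(1.72×5.04) = 0.01788 K/W
R_outer film = 1/(h_o·A) = 1/(14.4×5.04) = 0.01378 K/W
R_total = 0.1526 K/W
Q = ΔT / R_total = 19 / 0.1526

Q ≈ 125 W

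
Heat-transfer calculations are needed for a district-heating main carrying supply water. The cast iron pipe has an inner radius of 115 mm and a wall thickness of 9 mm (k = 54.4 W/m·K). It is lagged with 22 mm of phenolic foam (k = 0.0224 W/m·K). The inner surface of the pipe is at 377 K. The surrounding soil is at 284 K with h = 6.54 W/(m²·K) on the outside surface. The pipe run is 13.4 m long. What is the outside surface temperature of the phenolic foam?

T ≈ 296 K

Cylindrical conduction, so R = ln(r₂/r₁)/(2πkL) per layer, in series:
R_cast iron pipe wall = ln(124/115)/(2π×54.4×13.4) = 1.645×10^-5 K/W
R_phenolic foam = ln(146/124)/(2π×0.0224×13.4) = 0.0866 K/W
R_outer film = 1/(h_o·2πr_oL) = 1/(6.54×2π×0.146×13.4) = 0.01244 K/W
R_total = 0.09906 K/W
Q = ΔT/R_total = 93/0.09906
Q = 939 W
T_interface = T_inner − Q·ΣR(inner→interface) = 377 − 939×0.08662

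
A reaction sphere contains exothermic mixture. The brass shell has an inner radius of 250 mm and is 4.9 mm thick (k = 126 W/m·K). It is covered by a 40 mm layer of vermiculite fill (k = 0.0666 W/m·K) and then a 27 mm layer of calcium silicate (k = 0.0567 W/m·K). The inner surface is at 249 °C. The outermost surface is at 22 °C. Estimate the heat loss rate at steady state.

For a spherical shell R = (1/r₁ − 1/r₂)/(4πk); film R = 1/(h·4πr²). In series:
R_brass shell = (1/0.25 − 1/0.2549)/(4π×126) = 4.856×10^-5 K/W
R_vermiculite fill = (1/0.2549 − 1/0.2949)/(4π×0.0666) = 0.6358 K/W
R_calcium silicate = (1/0.2949 − 1/0.3219)/(4π×0.0567) = 0.3992 K/W
R_total = 1.035 K/W
Q = ΔT/R_total = 227/1.035

Q ≈ 219 W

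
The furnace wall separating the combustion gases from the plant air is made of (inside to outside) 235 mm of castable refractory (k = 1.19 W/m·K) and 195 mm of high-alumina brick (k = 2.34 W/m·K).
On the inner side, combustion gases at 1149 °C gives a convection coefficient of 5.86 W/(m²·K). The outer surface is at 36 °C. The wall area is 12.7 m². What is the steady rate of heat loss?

Using the resistance-network approach (series):
R_inner film = 1/(h_i·A) = 1/(5.86×12.7) = 0.01344 K/W
R_castable refractory = L/(kA) = 0.235/(1.19×12.7) = 0.01555 K/W
R_high-alumina brick = L/(kA) = 0.195/(2.34×12.7) = 0.006562 K/W
R_total = 0.03555 K/W
Q = ΔT / R_total = 1113 / 0.03555

Q ≈ 31300 W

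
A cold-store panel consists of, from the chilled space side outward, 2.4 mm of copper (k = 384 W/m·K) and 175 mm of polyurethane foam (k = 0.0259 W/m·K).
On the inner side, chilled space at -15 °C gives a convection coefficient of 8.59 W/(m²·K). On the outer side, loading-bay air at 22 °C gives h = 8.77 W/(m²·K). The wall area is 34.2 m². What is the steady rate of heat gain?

Treating each layer as a thermal resistance in series:
R_inner film = 1/(h_i·A) = 1/(8.59×34.2) = 0.003404 K/W
R_copper = L/(kA) = 0.0024/(384×34.2) = 1.827×10^-7 K/W
R_polyurethane foam = L/(kA) = 0.175/(0.0259×34.2) = 0.1976 K/W
R_outer film = 1/(h_o·A) = 1/(8.77×34.2) = 0.003334 K/W
R_total = 0.2043 K/W
Q = ΔT / R_total = 37 / 0.2043

Q ≈ 181 W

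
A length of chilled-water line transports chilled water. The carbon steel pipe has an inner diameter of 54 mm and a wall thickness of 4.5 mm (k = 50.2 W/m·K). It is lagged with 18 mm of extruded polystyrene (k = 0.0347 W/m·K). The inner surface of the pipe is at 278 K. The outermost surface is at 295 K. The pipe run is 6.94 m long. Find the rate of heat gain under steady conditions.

Q ≈ 56.9 W

For a radial system each layer contributes R = ln(r_out/r_in)/(2πkL); films add R = 1/(hA).
R_carbon steel pipe wall = ln(31.5/27)/(2π×50.2×6.94) = 7.042×10^-5 K/W
R_extruded polystyrene = ln(49.5/31.5)/(2π×0.0347×6.94) = 0.2987 K/W
R_total = 0.2988 K/W
Q = ΔT/R_total = 17/0.2988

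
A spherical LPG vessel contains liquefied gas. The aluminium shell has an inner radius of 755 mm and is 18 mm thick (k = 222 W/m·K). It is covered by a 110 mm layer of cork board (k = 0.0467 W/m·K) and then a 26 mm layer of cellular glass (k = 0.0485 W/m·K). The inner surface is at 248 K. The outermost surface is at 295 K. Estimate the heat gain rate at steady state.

Radial (spherical) resistances in series:
R_aluminium shell = (1/0.755 − 1/0.773)/(4π×222) = 1.106×10^-5 K/W
R_cork board = (1/0.773 − 1/0.883)/(4π×0.0467) = 0.2746 K/W
R_cellular glass = (1/0.883 − 1/0.909)/(4π×0.0485) = 0.05315 K/W
R_total = 0.3278 K/W
Q = ΔT/R_total = 47/0.3278

Q ≈ 143 W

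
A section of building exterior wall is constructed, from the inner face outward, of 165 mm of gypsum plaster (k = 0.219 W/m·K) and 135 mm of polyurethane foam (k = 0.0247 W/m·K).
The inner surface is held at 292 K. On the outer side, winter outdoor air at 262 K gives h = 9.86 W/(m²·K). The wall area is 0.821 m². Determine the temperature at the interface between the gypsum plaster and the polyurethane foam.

Treating each layer as a thermal resistance in series:
R_gypsum plaster = L/(kA) = 0.165/(0.219×0.821) = 0.9177 K/W
R_polyurethane foam = L/(kA) = 0.135/(0.0247×0.821) = 6.657 K/W
R_outer film = 1/(h_o·A) = 1/(9.86×0.821) = 0.1235 K/W
R_total = 7.698 K/W;  Q = ΔT/R_total = 30/7.698 = 3.897 W
T_interface = T_inner − Q·ΣR(inner→interface) = 292 − 3.9×0.9177

T ≈ 288 K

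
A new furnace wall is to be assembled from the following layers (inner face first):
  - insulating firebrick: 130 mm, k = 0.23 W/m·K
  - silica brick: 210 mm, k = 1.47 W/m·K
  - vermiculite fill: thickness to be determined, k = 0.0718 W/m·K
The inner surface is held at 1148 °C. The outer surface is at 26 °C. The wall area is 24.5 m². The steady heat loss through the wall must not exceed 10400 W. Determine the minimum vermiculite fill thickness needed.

Thermal resistances in series:
R_insulating firebrick = L/(kA) = 0.13/(0.23×24.5) = 0.02307 K/W
R_silica brick = L/(kA) = 0.21/(1.47×24.5) = 0.005831 K/W
Sum of the known resistances R_other = 0.0289 K/W
Required total resistance R_tot = ΔT/Q_allow = 1122/10400 = 0.1079 K/W
R_vermiculite fill = R_tot − R_other = 0.07898 K/W
L = R·k·A = 0.07898×0.0718×24.5

L ≈ 139 mm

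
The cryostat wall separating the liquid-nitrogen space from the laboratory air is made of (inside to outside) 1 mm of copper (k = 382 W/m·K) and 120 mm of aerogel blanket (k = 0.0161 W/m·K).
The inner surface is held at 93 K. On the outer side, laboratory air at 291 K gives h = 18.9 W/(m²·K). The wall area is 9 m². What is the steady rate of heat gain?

Q ≈ 237 W

Series thermal resistances:
R_copper = L/(kA) = 0.001/(382×9) = 2.909×10^-7 K/W
R_aerogel blanket = L/(kA) = 0.12/(0.0161×9) = 0.8282 K/W
R_outer film = 1/(h_o·A) = 1/(18.9×9) = 0.005879 K/W
R_total = 0.834 K/W
Q = ΔT / R_total = 198 / 0.834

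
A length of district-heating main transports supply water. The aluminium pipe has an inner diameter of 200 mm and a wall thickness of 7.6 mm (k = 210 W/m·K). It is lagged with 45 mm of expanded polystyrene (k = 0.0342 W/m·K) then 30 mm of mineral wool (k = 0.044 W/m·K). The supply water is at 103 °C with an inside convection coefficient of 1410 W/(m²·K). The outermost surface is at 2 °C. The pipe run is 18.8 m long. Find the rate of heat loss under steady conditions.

Q ≈ 834 W

Per-layer cylindrical resistances, series-summed:
R_inner film = 1/(h_i·2πr₁L) = 1/(1410×2π×0.1×18.8) = 6.004×10^-5 K/W
R_aluminium pipe wall = ln(107.6/100)/(2π×210×18.8) = 2.953×10^-6 K/W
R_expanded polystyrene = ln(152.6/107.6)/(2π×0.0342×18.8) = 0.08649 K/W
R_mineral wool = ln(182.6/152.6)/(2π×0.044×18.8) = 0.03453 K/W
R_total = 0.1211 K/W
Q = ΔT/R_total = 101/0.1211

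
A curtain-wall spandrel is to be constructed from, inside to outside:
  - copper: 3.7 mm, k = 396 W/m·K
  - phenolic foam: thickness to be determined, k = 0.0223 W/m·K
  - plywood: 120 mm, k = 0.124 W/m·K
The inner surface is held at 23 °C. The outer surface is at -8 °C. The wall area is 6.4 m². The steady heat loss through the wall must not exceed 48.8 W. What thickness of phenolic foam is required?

Treating each layer as a thermal resistance in series:
R_copper = L/(kA) = 0.0037/(396×6.4) = 1.46×10^-6 K/W
R_plywood = L/(kA) = 0.12/(0.124×6.4) = 0.1512 K/W
Sum of the known resistances R_other = 0.1512 K/W
Required total resistance R_tot = ΔT/Q_allow = 31/48.8 = 0.6352 K/W
R_phenolic foam = R_tot − R_other = 0.484 K/W
L = R·k·A = 0.484×0.0223×6.4

L ≈ 69.1 mm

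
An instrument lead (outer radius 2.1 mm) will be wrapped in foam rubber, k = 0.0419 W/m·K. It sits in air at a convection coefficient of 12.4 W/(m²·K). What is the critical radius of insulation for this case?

For a cylinder r_cr = k/h = 0.0419/12.4
r_cr = 3.38 mm; since the bare radius (2.1 mm) is below r_cr, adding a thin layer of insulation will *increase* heat loss.

r_cr ≈ 3.38 mm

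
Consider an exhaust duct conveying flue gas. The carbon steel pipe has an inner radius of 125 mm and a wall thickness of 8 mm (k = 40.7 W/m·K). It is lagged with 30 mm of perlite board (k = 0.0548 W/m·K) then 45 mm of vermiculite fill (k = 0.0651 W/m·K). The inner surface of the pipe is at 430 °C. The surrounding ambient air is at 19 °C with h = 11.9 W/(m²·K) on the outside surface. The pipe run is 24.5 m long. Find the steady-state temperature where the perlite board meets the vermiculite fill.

Per-layer cylindrical resistances, series-summed:
R_carbon steel pipe wall = ln(133/125)/(2π×40.7×24.5) = 9.901×10^-6 K/W
R_perlite board = ln(163/133)/(2π×0.0548×24.5) = 0.02411 K/W
R_vermiculite fill = ln(208/163)/(2π×0.0651×24.5) = 0.02433 K/W
R_outer film = 1/(h_o·2πr_oL) = 1/(11.9×2π×0.208×24.5) = 0.002624 K/W
R_total = 0.05107 K/W
Q = ΔT/R_total = 411/0.05107
Q = 8050 W
T_interface = T_inner − Q·ΣR(inner→interface) = 430 − 8050×0.02412

T ≈ 236 °C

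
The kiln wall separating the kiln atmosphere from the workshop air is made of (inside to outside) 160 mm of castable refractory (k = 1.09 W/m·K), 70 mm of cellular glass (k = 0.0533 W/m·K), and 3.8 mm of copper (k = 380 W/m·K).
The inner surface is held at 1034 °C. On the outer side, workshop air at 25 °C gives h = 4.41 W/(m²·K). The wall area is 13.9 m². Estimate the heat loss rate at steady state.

Q ≈ 8310 W

Series thermal resistances:
R_castable refractory = L/(kA) = 0.16/(1.09×13.9) = 0.01056 K/W
R_cellular glass = L/(kA) = 0.07/(0.0533×13.9) = 0.09448 K/W
R_copper = L/(kA) = 0.0038/(380×13.9) = 7.194×10^-7 K/W
R_outer film = 1/(h_o·A) = 1/(4.41×13.9) = 0.01631 K/W
R_total = 0.1214 K/W
Q = ΔT / R_total = 1009 / 0.1214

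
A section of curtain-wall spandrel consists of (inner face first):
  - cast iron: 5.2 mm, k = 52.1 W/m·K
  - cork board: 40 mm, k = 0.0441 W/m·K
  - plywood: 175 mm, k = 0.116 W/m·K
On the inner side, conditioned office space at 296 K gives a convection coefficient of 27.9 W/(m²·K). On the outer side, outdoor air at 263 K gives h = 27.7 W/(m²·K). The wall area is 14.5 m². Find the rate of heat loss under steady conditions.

Treating each layer as a thermal resistance in series:
R_inner film = 1/(h_i·A) = 1/(27.9×14.5) = 0.002472 K/W
R_cast iron = L/(kA) = 0.0052/(52.1×14.5) = 6.883×10^-6 K/W
R_cork board = L/(kA) = 0.04/(0.0441×14.5) = 0.06255 K/W
R_plywood = L/(kA) = 0.175/(0.116×14.5) = 0.104 K/W
R_outer film = 1/(h_o·A) = 1/(27.7×14.5) = 0.00249 K/W
R_total = 0.1716 K/W
Q = ΔT / R_total = 33 / 0.1716

Q ≈ 192 W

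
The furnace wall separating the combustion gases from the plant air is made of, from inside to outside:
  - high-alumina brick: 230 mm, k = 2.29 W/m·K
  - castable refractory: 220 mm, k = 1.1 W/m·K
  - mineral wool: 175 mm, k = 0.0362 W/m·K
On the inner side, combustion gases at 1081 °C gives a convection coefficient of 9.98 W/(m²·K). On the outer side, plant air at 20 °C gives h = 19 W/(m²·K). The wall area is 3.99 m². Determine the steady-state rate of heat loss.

Q ≈ 801 W

Thermal resistances in series:
R_inner film = 1/(h_i·A) = 1/(9.98×3.99) = 0.02511 K/W
R_high-alumina brick = L/(kA) = 0.23/(2.29×3.99) = 0.02517 K/W
R_castable refractory = L/(kA) = 0.22/(1.1×3.99) = 0.05013 K/W
R_mineral wool = L/(kA) = 0.175/(0.0362×3.99) = 1.212 K/W
R_outer film = 1/(h_o·A) = 1/(19×3.99) = 0.01319 K/W
R_total = 1.325 K/W
Q = ΔT / R_total = 1061 / 1.325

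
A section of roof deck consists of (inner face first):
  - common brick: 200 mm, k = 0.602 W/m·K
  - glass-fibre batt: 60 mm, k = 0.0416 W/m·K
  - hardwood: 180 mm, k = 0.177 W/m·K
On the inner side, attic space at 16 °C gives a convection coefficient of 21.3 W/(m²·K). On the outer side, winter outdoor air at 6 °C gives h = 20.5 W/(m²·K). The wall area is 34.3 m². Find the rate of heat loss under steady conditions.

Series thermal resistances:
R_inner film = 1/(h_i·A) = 1/(21.3×34.3) = 0.001369 K/W
R_common brick = L/(kA) = 0.2/(0.602×34.3) = 0.009686 K/W
R_glass-fibre batt = L/(kA) = 0.06/(0.0416×34.3) = 0.04205 K/W
R_hardwood = L/(kA) = 0.18/(0.177×34.3) = 0.02965 K/W
R_outer film = 1/(h_o·A) = 1/(20.5×34.3) = 0.001422 K/W
R_total = 0.08418 K/W
Q = ΔT / R_total = 10 / 0.08418

Q ≈ 119 W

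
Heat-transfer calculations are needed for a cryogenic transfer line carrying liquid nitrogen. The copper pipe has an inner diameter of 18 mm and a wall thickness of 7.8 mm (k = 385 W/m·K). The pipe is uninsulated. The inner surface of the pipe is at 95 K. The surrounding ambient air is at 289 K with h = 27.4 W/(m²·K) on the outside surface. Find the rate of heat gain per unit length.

Radial resistances (cylindrical: R_cond = ln(r_o/r_i)/(2πkL), R_conv = 1/(h·2πrL)):
R_copper pipe wall = ln(16.8/9)/(2π×385×1) = 2.58×10^-4 K/W
R_outer film = 1/(h_o·2πr_oL) = 1/(27.4×2π×0.0168×1) = 0.3457 K/W
R_total = 0.346 K/W
Q = ΔT/R_total = 194/0.346

q′ ≈ 561 W/m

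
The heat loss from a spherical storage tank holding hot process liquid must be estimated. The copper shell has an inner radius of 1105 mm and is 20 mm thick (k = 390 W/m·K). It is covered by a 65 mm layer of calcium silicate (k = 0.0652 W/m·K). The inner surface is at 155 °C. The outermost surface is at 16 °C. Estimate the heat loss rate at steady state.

Spherical conduction: R = (1/r_in − 1/r_out)/(4πk) per layer; series-sum.
R_copper shell = (1/1.105 − 1/1.125)/(4π×390) = 3.283×10^-6 K/W
R_calcium silicate = (1/1.125 − 1/1.19)/(4π×0.0652) = 0.05926 K/W
R_total = 0.05926 K/W
Q = ΔT/R_total = 139/0.05926

Q ≈ 2350 W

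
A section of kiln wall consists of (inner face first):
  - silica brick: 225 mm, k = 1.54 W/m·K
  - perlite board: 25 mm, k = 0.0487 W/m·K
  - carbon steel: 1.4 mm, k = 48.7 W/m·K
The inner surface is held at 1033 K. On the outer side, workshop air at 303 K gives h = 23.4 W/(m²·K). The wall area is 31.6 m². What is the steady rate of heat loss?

Q ≈ 32900 W

Thermal resistances in series:
R_silica brick = L/(kA) = 0.225/(1.54×31.6) = 0.004624 K/W
R_perlite board = L/(kA) = 0.025/(0.0487×31.6) = 0.01625 K/W
R_carbon steel = L/(kA) = 0.0014/(48.7×31.6) = 9.097×10^-7 K/W
R_outer film = 1/(h_o·A) = 1/(23.4×31.6) = 0.001352 K/W
R_total = 0.02222 K/W
Q = ΔT / R_total = 730 / 0.02222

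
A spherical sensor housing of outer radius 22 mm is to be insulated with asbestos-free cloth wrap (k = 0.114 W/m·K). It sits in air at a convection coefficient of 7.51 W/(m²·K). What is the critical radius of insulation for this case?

For a sphere r_cr = 2k/h = 2×0.114/7.51
r_cr = 30.4 mm; since the bare radius (22 mm) is below r_cr, adding a thin layer of insulation will *increase* heat loss.

r_cr ≈ 30.4 mm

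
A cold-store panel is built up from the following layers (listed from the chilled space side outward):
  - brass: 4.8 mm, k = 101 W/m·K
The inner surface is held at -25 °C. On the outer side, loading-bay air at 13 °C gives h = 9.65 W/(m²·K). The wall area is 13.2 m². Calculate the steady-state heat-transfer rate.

Q ≈ 4840 W

Using the resistance-network approach (series):
R_brass = L/(kA) = 0.0048/(101×13.2) = 3.6×10^-6 K/W
R_outer film = 1/(h_o·A) = 1/(9.65×13.2) = 0.007851 K/W
R_total = 0.007854 K/W
Q = ΔT / R_total = 38 / 0.007854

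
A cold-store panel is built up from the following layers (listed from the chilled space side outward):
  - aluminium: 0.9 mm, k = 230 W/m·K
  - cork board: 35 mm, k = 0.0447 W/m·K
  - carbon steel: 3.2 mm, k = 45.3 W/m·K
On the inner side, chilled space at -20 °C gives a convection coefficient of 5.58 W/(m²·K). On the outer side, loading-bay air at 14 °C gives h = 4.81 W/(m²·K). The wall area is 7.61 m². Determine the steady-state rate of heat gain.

Q ≈ 221 W

Thermal resistances in series:
R_inner film = 1/(h_i·A) = 1/(5.58×7.61) = 0.02355 K/W
R_aluminium = L/(kA) = 0.0009/(230×7.61) = 5.142×10^-7 K/W
R_cork board = L/(kA) = 0.035/(0.0447×7.61) = 0.1029 K/W
R_carbon steel = L/(kA) = 0.0032/(45.3×7.61) = 9.283×10^-6 K/W
R_outer film = 1/(h_o·A) = 1/(4.81×7.61) = 0.02732 K/W
R_total = 0.1538 K/W
Q = ΔT / R_total = 34 / 0.1538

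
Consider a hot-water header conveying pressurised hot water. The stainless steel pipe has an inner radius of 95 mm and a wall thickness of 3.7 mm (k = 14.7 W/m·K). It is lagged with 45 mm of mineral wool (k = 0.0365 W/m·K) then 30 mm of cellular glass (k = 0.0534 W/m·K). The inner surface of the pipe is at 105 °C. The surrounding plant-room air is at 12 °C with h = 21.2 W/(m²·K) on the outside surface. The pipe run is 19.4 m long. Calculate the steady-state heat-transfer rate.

For a radial system each layer contributes R = ln(r_out/r_in)/(2πkL); films add R = 1/(hA).
R_stainless steel pipe wall = ln(98.7/95)/(2π×14.7×19.4) = 2.132×10^-5 K/W
R_mineral wool = ln(143.7/98.7)/(2π×0.0365×19.4) = 0.08443 K/W
R_cellular glass = ln(173.7/143.7)/(2π×0.0534×19.4) = 0.02913 K/W
R_outer film = 1/(h_o·2πr_oL) = 1/(21.2×2π×0.1737×19.4) = 0.002228 K/W
R_total = 0.1158 K/W
Q = ΔT/R_total = 93/0.1158

Q ≈ 803 W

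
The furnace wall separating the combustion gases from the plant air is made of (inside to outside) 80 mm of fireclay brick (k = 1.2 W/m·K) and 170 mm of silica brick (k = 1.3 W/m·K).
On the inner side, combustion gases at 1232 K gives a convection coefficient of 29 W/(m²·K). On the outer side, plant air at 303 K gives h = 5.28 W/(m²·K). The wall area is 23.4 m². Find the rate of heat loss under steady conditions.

Treating each layer as a thermal resistance in series:
R_inner film = 1/(h_i·A) = 1/(29×23.4) = 0.001474 K/W
R_fireclay brick = L/(kA) = 0.08/(1.2×23.4) = 0.002849 K/W
R_silica brick = L/(kA) = 0.17/(1.3×23.4) = 0.005588 K/W
R_outer film = 1/(h_o·A) = 1/(5.28×23.4) = 0.008094 K/W
R_total = 0.018 K/W
Q = ΔT / R_total = 929 / 0.018

Q ≈ 51600 W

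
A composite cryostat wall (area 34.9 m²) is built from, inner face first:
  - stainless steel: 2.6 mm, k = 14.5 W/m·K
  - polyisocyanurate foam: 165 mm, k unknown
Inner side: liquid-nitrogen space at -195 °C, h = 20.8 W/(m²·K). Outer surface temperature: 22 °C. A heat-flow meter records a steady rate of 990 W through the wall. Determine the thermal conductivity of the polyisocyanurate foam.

k ≈ 0.0217 W/(m·K)

Thermal resistances in series:
R_inner film = 1/(h_i·A) = 1/(20.8×34.9) = 0.001378 K/W
R_stainless steel = L/(kA) = 0.0026/(14.5×34.9) = 5.138×10^-6 K/W
Sum of known resistances R_other = 0.001383 K/W
Total R = ΔT/Q = 217/990 = 0.2192 K/W
R_polyisocyanurate foam = R_total − R_other = 0.2178 K/W
k = L/(R·A) = 0.165/(0.2178×34.9)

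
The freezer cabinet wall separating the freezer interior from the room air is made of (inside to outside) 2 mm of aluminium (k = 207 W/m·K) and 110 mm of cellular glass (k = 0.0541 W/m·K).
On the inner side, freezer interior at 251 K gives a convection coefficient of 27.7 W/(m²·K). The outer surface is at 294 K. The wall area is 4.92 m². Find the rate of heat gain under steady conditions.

Thermal resistances in series:
R_inner film = 1/(h_i·A) = 1/(27.7×4.92) = 0.007338 K/W
R_aluminium = L/(kA) = 0.002/(207×4.92) = 1.964×10^-6 K/W
R_cellular glass = L/(kA) = 0.11/(0.0541×4.92) = 0.4133 K/W
R_total = 0.4206 K/W
Q = ΔT / R_total = 43 / 0.4206

Q ≈ 102 W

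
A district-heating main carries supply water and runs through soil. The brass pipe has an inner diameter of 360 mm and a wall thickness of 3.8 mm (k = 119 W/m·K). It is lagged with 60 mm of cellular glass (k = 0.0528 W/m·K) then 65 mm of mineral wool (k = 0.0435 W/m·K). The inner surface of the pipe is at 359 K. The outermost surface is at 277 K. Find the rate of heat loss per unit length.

Cylindrical conduction, so R = ln(r₂/r₁)/(2πkL) per layer, in series:
R_brass pipe wall = ln(183.8/180)/(2π×119×1) = 2.794×10^-5 K/W
R_cellular glass = ln(243.8/183.8)/(2π×0.0528×1) = 0.8515 K/W
R_mineral wool = ln(308.8/243.8)/(2π×0.0435×1) = 0.8647 K/W
R_total = 1.716 K/W
Q = ΔT/R_total = 82/1.716

q′ ≈ 47.8 W/m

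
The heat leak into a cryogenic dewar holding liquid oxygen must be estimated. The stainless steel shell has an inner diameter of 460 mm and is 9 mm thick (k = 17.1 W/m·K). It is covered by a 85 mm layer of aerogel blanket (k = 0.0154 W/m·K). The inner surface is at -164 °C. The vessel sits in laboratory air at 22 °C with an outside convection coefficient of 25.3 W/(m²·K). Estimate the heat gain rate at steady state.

Q ≈ 32.6 W

Spherical conduction: R = (1/r_in − 1/r_out)/(4πk) per layer; series-sum.
R_stainless steel shell = (1/0.23 − 1/0.239)/(4π×17.1) = 7.619×10^-4 K/W
R_aerogel blanket = (1/0.239 − 1/0.324)/(4π×0.0154) = 5.672 K/W
R_outer film = 1/(h·4πr_o²) = 1/(25.3×4π×0.324²) = 0.02996 K/W
R_total = 5.703 K/W
Q = ΔT/R_total = 186/5.703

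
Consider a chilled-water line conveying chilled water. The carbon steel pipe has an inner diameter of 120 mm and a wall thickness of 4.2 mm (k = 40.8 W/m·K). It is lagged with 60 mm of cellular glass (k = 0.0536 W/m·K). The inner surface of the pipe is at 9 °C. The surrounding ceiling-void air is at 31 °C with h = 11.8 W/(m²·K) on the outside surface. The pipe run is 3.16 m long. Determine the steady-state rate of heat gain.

Per-layer cylindrical resistances, series-summed:
R_carbon steel pipe wall = ln(64.2/60)/(2π×40.8×3.16) = 8.352×10^-5 K/W
R_cellular glass = ln(124.2/64.2)/(2π×0.0536×3.16) = 0.6201 K/W
R_outer film = 1/(h_o·2πr_oL) = 1/(11.8×2π×0.1242×3.16) = 0.03437 K/W
R_total = 0.6545 K/W
Q = ΔT/R_total = 22/0.6545

Q ≈ 33.6 W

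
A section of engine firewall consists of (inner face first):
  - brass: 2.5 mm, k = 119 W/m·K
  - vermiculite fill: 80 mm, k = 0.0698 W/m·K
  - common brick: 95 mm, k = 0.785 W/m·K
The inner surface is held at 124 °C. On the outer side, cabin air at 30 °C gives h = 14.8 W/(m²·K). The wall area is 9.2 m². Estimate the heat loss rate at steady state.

Q ≈ 648 W

Using the resistance-network approach (series):
R_brass = L/(kA) = 0.0025/(119×9.2) = 2.284×10^-6 K/W
R_vermiculite fill = L/(kA) = 0.08/(0.0698×9.2) = 0.1246 K/W
R_common brick = L/(kA) = 0.095/(0.785×9.2) = 0.01315 K/W
R_outer film = 1/(h_o·A) = 1/(14.8×9.2) = 0.007344 K/W
R_total = 0.1451 K/W
Q = ΔT / R_total = 94 / 0.1451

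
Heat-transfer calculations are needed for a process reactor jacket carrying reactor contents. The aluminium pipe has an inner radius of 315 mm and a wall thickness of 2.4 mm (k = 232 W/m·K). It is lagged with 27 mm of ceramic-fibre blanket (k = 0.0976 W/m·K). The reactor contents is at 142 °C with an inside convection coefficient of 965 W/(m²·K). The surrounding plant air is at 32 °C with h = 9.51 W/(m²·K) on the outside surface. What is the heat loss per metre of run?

Radial resistances (cylindrical: R_cond = ln(r_o/r_i)/(2πkL), R_conv = 1/(h·2πrL)):
R_inner film = 1/(h_i·2πr₁L) = 1/(965×2π×0.315×1) = 5.236×10^-4 K/W
R_aluminium pipe wall = ln(317.4/315)/(2π×232×1) = 5.207×10^-6 K/W
R_ceramic-fibre blanket = ln(344.4/317.4)/(2π×0.0976×1) = 0.1331 K/W
R_outer film = 1/(h_o·2πr_oL) = 1/(9.51×2π×0.3444×1) = 0.04859 K/W
R_total = 0.1823 K/W
Q = ΔT/R_total = 110/0.1823

q′ ≈ 604 W/m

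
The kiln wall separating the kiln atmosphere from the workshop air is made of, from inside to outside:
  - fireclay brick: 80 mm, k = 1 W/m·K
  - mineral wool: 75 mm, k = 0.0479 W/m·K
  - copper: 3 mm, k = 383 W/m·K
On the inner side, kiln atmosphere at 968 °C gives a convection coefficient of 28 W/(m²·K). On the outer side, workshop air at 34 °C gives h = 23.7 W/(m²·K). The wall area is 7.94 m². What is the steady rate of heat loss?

Treating each layer as a thermal resistance in series:
R_inner film = 1/(h_i·A) = 1/(28×7.94) = 0.004498 K/W
R_fireclay brick = L/(kA) = 0.08/(1×7.94) = 0.01008 K/W
R_mineral wool = L/(kA) = 0.075/(0.0479×7.94) = 0.1972 K/W
R_copper = L/(kA) = 0.003/(383×7.94) = 9.865×10^-7 K/W
R_outer film = 1/(h_o·A) = 1/(23.7×7.94) = 0.005314 K/W
R_total = 0.2171 K/W
Q = ΔT / R_total = 934 / 0.2171

Q ≈ 4300 W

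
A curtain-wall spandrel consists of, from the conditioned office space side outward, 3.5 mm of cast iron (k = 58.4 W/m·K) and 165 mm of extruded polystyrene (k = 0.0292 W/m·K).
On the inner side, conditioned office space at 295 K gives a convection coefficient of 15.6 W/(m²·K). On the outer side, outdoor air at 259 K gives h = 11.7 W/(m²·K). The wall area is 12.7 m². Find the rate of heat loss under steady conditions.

Treating each layer as a thermal resistance in series:
R_inner film = 1/(h_i·A) = 1/(15.6×12.7) = 0.005047 K/W
R_cast iron = L/(kA) = 0.0035/(58.4×12.7) = 4.719×10^-6 K/W
R_extruded polystyrene = L/(kA) = 0.165/(0.0292×12.7) = 0.4449 K/W
R_outer film = 1/(h_o·A) = 1/(11.7×12.7) = 0.00673 K/W
R_total = 0.4567 K/W
Q = ΔT / R_total = 36 / 0.4567

Q ≈ 78.8 W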